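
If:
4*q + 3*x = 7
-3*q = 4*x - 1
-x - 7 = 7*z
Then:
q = 25/7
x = -17/7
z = -32/49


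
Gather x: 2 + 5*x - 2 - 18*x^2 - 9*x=-18*x^2 - 4*x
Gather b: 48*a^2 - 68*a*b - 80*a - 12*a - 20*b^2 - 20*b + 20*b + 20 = 48*a^2 - 68*a*b - 92*a - 20*b^2 + 20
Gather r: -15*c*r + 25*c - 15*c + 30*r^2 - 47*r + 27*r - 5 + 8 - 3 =10*c + 30*r^2 + r*(-15*c - 20)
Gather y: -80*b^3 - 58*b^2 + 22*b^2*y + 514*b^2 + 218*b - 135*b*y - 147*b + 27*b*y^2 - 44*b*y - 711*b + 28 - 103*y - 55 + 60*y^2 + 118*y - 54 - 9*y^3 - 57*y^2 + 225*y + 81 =-80*b^3 + 456*b^2 - 640*b - 9*y^3 + y^2*(27*b + 3) + y*(22*b^2 - 179*b + 240)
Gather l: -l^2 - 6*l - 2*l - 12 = -l^2 - 8*l - 12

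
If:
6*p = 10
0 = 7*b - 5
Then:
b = 5/7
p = 5/3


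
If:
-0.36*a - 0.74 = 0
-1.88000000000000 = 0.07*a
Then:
No Solution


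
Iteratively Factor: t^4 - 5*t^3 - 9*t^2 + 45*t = (t - 5)*(t^3 - 9*t) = t*(t - 5)*(t^2 - 9) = t*(t - 5)*(t + 3)*(t - 3)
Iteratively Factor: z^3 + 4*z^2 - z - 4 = (z + 1)*(z^2 + 3*z - 4) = (z + 1)*(z + 4)*(z - 1)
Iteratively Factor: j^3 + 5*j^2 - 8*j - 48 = (j + 4)*(j^2 + j - 12) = (j - 3)*(j + 4)*(j + 4)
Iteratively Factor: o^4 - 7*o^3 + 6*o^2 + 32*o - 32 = (o + 2)*(o^3 - 9*o^2 + 24*o - 16) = (o - 4)*(o + 2)*(o^2 - 5*o + 4) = (o - 4)^2*(o + 2)*(o - 1)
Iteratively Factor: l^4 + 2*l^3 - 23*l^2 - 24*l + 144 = (l - 3)*(l^3 + 5*l^2 - 8*l - 48) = (l - 3)*(l + 4)*(l^2 + l - 12) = (l - 3)*(l + 4)^2*(l - 3)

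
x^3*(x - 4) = x^4 - 4*x^3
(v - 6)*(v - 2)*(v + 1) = v^3 - 7*v^2 + 4*v + 12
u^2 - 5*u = u*(u - 5)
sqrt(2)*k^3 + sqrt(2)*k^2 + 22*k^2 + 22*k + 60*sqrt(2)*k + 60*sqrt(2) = (k + 5*sqrt(2))*(k + 6*sqrt(2))*(sqrt(2)*k + sqrt(2))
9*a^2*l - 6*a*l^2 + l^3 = l*(-3*a + l)^2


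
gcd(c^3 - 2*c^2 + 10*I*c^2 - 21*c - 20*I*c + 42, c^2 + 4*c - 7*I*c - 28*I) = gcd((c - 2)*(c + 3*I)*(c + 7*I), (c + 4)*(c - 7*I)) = 1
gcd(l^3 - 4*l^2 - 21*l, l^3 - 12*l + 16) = 1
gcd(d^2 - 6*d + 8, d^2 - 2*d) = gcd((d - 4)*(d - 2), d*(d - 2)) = d - 2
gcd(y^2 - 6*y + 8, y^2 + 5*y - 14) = y - 2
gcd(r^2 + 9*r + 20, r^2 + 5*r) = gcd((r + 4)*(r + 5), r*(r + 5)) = r + 5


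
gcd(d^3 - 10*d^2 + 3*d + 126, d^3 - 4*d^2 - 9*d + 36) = d + 3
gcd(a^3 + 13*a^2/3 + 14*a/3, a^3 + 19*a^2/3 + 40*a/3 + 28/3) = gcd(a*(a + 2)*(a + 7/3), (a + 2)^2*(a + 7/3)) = a^2 + 13*a/3 + 14/3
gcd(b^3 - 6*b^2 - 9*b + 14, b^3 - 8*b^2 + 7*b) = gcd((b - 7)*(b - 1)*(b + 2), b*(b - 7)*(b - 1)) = b^2 - 8*b + 7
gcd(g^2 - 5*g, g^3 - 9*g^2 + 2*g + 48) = 1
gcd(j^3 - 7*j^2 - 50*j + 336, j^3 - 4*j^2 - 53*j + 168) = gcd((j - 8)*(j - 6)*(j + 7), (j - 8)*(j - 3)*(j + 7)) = j^2 - j - 56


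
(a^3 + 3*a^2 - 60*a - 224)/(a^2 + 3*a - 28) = (a^2 - 4*a - 32)/(a - 4)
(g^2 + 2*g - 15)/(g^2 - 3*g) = (g + 5)/g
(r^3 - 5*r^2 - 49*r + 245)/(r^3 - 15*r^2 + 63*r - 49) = (r^2 + 2*r - 35)/(r^2 - 8*r + 7)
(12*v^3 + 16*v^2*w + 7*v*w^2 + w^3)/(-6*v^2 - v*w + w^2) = (-6*v^2 - 5*v*w - w^2)/(3*v - w)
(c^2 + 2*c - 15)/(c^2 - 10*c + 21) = (c + 5)/(c - 7)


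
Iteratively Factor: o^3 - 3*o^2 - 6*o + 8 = (o - 1)*(o^2 - 2*o - 8) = (o - 4)*(o - 1)*(o + 2)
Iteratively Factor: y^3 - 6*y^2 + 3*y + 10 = (y - 5)*(y^2 - y - 2) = (y - 5)*(y + 1)*(y - 2)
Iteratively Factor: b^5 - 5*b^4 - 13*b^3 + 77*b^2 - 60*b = (b - 3)*(b^4 - 2*b^3 - 19*b^2 + 20*b) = (b - 5)*(b - 3)*(b^3 + 3*b^2 - 4*b) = (b - 5)*(b - 3)*(b + 4)*(b^2 - b) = (b - 5)*(b - 3)*(b - 1)*(b + 4)*(b)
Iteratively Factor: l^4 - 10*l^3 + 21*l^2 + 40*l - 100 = (l + 2)*(l^3 - 12*l^2 + 45*l - 50) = (l - 5)*(l + 2)*(l^2 - 7*l + 10) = (l - 5)^2*(l + 2)*(l - 2)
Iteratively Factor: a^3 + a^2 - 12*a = (a + 4)*(a^2 - 3*a) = a*(a + 4)*(a - 3)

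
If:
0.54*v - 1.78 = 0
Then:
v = 3.30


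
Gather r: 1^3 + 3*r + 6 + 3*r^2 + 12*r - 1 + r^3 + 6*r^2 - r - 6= r^3 + 9*r^2 + 14*r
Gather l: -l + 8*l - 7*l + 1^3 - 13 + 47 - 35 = 0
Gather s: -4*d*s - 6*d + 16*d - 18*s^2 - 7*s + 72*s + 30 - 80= 10*d - 18*s^2 + s*(65 - 4*d) - 50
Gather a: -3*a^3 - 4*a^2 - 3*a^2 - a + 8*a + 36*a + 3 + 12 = -3*a^3 - 7*a^2 + 43*a + 15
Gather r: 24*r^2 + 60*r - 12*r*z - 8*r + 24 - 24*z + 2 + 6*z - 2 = 24*r^2 + r*(52 - 12*z) - 18*z + 24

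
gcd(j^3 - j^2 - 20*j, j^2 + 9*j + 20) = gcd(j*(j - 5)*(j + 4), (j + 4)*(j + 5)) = j + 4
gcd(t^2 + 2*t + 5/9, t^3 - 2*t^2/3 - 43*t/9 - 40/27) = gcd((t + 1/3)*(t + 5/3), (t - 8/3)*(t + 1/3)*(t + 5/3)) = t^2 + 2*t + 5/9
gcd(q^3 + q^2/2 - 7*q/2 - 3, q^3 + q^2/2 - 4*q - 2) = q - 2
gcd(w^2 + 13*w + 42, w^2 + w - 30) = w + 6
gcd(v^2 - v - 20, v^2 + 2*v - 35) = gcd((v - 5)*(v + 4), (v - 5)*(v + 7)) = v - 5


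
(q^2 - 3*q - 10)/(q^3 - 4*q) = (q - 5)/(q*(q - 2))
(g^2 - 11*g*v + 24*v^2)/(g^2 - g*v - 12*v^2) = (-g^2 + 11*g*v - 24*v^2)/(-g^2 + g*v + 12*v^2)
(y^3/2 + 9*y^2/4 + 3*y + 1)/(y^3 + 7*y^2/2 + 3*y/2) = (y^2 + 4*y + 4)/(2*y*(y + 3))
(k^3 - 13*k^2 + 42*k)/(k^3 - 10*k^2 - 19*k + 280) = k*(k - 6)/(k^2 - 3*k - 40)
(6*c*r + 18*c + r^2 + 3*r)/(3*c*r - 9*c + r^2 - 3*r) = (6*c*r + 18*c + r^2 + 3*r)/(3*c*r - 9*c + r^2 - 3*r)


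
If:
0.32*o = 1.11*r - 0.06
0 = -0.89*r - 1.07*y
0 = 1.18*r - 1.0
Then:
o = 2.75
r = 0.85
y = -0.70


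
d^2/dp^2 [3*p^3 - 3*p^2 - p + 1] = 18*p - 6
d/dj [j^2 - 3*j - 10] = 2*j - 3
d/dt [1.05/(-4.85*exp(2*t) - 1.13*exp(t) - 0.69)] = (10.185*exp(t) + 1.1865)*exp(t)/(4.85*exp(2*t) + 1.13*exp(t) + 0.69)^2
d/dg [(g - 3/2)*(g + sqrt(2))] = 2*g - 3/2 + sqrt(2)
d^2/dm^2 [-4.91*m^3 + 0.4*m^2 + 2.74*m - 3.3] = 0.8 - 29.46*m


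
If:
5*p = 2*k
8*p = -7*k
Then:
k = 0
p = 0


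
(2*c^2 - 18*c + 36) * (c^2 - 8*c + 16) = 2*c^4 - 34*c^3 + 212*c^2 - 576*c + 576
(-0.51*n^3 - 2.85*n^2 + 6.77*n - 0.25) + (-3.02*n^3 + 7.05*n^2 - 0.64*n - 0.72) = -3.53*n^3 + 4.2*n^2 + 6.13*n - 0.97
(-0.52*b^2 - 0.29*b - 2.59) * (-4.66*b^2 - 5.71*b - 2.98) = 2.4232*b^4 + 4.3206*b^3 + 15.2749*b^2 + 15.6531*b + 7.7182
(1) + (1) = 2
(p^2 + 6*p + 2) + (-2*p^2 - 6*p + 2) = 4 - p^2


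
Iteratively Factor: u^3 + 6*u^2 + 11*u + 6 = (u + 2)*(u^2 + 4*u + 3) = (u + 2)*(u + 3)*(u + 1)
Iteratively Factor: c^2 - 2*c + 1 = (c - 1)*(c - 1)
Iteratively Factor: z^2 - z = (z - 1)*(z)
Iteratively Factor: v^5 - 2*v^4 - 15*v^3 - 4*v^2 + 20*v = (v - 5)*(v^4 + 3*v^3 - 4*v) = (v - 5)*(v + 2)*(v^3 + v^2 - 2*v) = v*(v - 5)*(v + 2)*(v^2 + v - 2) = v*(v - 5)*(v + 2)^2*(v - 1)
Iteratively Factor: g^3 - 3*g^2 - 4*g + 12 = (g - 3)*(g^2 - 4) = (g - 3)*(g + 2)*(g - 2)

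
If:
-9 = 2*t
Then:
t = -9/2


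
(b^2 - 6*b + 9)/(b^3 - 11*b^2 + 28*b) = (b^2 - 6*b + 9)/(b*(b^2 - 11*b + 28))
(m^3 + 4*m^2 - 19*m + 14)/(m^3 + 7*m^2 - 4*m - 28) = (m - 1)/(m + 2)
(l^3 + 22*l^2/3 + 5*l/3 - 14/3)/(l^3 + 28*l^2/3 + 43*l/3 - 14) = (l + 1)/(l + 3)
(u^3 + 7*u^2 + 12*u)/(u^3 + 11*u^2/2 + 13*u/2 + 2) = 2*u*(u + 3)/(2*u^2 + 3*u + 1)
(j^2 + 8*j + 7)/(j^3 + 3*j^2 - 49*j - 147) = (j + 1)/(j^2 - 4*j - 21)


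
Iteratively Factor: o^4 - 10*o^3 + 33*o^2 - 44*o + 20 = (o - 2)*(o^3 - 8*o^2 + 17*o - 10) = (o - 5)*(o - 2)*(o^2 - 3*o + 2) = (o - 5)*(o - 2)*(o - 1)*(o - 2)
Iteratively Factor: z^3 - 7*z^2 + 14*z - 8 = (z - 4)*(z^2 - 3*z + 2) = (z - 4)*(z - 1)*(z - 2)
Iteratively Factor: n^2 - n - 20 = (n - 5)*(n + 4)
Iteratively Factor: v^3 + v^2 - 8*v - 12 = (v + 2)*(v^2 - v - 6) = (v - 3)*(v + 2)*(v + 2)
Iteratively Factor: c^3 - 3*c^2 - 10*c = (c)*(c^2 - 3*c - 10) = c*(c + 2)*(c - 5)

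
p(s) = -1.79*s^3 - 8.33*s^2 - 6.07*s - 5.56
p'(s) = -5.37*s^2 - 16.66*s - 6.07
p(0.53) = -11.38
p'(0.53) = -16.41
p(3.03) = -150.22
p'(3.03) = -105.85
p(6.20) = -790.01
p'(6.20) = -315.78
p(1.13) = -25.64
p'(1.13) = -31.75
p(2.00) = -65.34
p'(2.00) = -60.87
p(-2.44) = -14.34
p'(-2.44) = 2.61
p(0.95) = -20.38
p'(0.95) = -26.74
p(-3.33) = -11.62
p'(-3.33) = -10.14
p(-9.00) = 679.25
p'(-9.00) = -291.10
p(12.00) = -4371.04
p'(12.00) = -979.27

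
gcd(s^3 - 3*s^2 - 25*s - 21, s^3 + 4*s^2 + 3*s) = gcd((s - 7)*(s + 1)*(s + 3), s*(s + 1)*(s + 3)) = s^2 + 4*s + 3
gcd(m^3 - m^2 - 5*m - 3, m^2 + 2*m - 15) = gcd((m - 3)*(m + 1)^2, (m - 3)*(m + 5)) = m - 3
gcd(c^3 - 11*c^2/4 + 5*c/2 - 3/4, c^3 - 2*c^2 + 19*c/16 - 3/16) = c^2 - 7*c/4 + 3/4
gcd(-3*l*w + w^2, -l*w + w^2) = w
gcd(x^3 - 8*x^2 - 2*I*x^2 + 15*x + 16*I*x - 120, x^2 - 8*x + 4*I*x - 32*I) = x - 8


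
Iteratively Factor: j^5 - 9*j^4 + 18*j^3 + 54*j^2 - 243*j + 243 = (j - 3)*(j^4 - 6*j^3 + 54*j - 81) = (j - 3)*(j + 3)*(j^3 - 9*j^2 + 27*j - 27) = (j - 3)^2*(j + 3)*(j^2 - 6*j + 9) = (j - 3)^3*(j + 3)*(j - 3)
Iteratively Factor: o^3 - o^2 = (o)*(o^2 - o) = o*(o - 1)*(o)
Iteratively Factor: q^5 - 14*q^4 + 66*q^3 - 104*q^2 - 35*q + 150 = (q - 5)*(q^4 - 9*q^3 + 21*q^2 + q - 30) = (q - 5)*(q - 2)*(q^3 - 7*q^2 + 7*q + 15) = (q - 5)*(q - 3)*(q - 2)*(q^2 - 4*q - 5) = (q - 5)*(q - 3)*(q - 2)*(q + 1)*(q - 5)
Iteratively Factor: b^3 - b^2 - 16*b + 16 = (b + 4)*(b^2 - 5*b + 4) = (b - 4)*(b + 4)*(b - 1)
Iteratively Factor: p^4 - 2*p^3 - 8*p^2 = (p)*(p^3 - 2*p^2 - 8*p) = p*(p + 2)*(p^2 - 4*p) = p*(p - 4)*(p + 2)*(p)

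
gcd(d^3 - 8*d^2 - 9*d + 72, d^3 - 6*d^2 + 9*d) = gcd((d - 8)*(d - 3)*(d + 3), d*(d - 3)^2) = d - 3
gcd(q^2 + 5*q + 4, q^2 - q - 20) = q + 4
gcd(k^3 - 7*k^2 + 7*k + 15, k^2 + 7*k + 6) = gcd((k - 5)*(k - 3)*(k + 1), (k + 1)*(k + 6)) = k + 1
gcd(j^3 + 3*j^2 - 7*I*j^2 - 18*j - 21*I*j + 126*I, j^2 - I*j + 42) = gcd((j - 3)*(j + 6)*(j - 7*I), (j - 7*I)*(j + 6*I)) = j - 7*I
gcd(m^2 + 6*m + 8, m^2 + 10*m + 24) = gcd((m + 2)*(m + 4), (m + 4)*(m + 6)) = m + 4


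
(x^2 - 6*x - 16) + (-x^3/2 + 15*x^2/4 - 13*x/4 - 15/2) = -x^3/2 + 19*x^2/4 - 37*x/4 - 47/2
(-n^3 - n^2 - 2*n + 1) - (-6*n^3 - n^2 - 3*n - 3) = 5*n^3 + n + 4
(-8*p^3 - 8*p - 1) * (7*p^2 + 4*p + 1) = -56*p^5 - 32*p^4 - 64*p^3 - 39*p^2 - 12*p - 1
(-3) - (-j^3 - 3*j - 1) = j^3 + 3*j - 2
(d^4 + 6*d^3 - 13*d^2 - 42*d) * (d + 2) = d^5 + 8*d^4 - d^3 - 68*d^2 - 84*d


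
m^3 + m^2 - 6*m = m*(m - 2)*(m + 3)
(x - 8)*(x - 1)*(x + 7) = x^3 - 2*x^2 - 55*x + 56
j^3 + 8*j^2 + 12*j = j*(j + 2)*(j + 6)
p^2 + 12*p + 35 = (p + 5)*(p + 7)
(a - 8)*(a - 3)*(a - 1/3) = a^3 - 34*a^2/3 + 83*a/3 - 8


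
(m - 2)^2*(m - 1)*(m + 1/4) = m^4 - 19*m^3/4 + 27*m^2/4 - 2*m - 1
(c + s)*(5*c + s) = 5*c^2 + 6*c*s + s^2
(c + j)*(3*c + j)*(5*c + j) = 15*c^3 + 23*c^2*j + 9*c*j^2 + j^3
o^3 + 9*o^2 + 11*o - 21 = (o - 1)*(o + 3)*(o + 7)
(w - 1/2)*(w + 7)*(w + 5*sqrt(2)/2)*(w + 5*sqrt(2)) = w^4 + 13*w^3/2 + 15*sqrt(2)*w^3/2 + 43*w^2/2 + 195*sqrt(2)*w^2/4 - 105*sqrt(2)*w/4 + 325*w/2 - 175/2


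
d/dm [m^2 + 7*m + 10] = 2*m + 7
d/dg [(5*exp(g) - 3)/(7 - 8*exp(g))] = 11*exp(g)/(8*exp(g) - 7)^2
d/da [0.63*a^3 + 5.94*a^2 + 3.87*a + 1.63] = 1.89*a^2 + 11.88*a + 3.87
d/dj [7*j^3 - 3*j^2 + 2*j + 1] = 21*j^2 - 6*j + 2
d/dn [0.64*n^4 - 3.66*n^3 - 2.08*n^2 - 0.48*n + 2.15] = 2.56*n^3 - 10.98*n^2 - 4.16*n - 0.48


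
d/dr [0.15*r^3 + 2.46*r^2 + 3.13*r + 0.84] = 0.45*r^2 + 4.92*r + 3.13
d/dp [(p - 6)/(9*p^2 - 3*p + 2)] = (-9*p^2 + 108*p - 16)/(81*p^4 - 54*p^3 + 45*p^2 - 12*p + 4)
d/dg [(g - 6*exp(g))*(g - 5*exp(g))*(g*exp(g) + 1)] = (g + 1)*(g - 6*exp(g))*(g - 5*exp(g))*exp(g) - (g - 6*exp(g))*(g*exp(g) + 1)*(5*exp(g) - 1) - (g - 5*exp(g))*(g*exp(g) + 1)*(6*exp(g) - 1)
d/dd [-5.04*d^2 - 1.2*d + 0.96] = -10.08*d - 1.2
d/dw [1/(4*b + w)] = -1/(4*b + w)^2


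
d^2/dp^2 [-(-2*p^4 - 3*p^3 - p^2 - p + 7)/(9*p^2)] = 2*(2*p^4 + p - 21)/(9*p^4)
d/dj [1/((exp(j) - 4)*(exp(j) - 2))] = 2*(3 - exp(j))*exp(j)/(exp(4*j) - 12*exp(3*j) + 52*exp(2*j) - 96*exp(j) + 64)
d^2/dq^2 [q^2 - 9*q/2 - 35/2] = 2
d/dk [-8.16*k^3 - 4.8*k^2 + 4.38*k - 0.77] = -24.48*k^2 - 9.6*k + 4.38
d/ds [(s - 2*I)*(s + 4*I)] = 2*s + 2*I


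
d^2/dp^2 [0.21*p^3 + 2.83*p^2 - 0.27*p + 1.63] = 1.26*p + 5.66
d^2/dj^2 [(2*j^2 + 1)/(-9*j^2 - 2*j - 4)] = 18*j*(4*j^2 - 3*j - 6)/(729*j^6 + 486*j^5 + 1080*j^4 + 440*j^3 + 480*j^2 + 96*j + 64)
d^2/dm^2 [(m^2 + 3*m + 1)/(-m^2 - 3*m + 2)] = 6*(-3*m^2 - 9*m - 11)/(m^6 + 9*m^5 + 21*m^4 - 9*m^3 - 42*m^2 + 36*m - 8)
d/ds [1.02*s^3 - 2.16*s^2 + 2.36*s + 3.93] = 3.06*s^2 - 4.32*s + 2.36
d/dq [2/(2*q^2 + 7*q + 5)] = 2*(-4*q - 7)/(2*q^2 + 7*q + 5)^2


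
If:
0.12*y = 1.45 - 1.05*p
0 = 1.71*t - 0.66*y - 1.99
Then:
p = 1.38095238095238 - 0.114285714285714*y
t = 0.385964912280702*y + 1.16374269005848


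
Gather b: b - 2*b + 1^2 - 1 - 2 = -b - 2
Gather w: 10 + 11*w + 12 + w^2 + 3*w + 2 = w^2 + 14*w + 24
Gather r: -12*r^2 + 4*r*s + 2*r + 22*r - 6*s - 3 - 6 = -12*r^2 + r*(4*s + 24) - 6*s - 9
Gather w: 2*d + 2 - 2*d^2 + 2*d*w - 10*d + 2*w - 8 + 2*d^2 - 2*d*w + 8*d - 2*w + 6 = 0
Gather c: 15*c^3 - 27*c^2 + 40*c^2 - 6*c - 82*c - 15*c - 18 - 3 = 15*c^3 + 13*c^2 - 103*c - 21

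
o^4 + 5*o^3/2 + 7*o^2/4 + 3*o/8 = o*(o + 1/2)^2*(o + 3/2)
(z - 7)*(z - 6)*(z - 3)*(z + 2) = z^4 - 14*z^3 + 49*z^2 + 36*z - 252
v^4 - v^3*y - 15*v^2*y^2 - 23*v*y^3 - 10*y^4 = (v - 5*y)*(v + y)^2*(v + 2*y)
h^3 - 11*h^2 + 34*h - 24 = (h - 6)*(h - 4)*(h - 1)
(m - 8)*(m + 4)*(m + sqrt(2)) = m^3 - 4*m^2 + sqrt(2)*m^2 - 32*m - 4*sqrt(2)*m - 32*sqrt(2)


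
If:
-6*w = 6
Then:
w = -1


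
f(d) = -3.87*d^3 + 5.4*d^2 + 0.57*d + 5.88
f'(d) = -11.61*d^2 + 10.8*d + 0.57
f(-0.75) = 10.12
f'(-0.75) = -14.06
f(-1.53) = 31.51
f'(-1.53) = -43.13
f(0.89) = 7.94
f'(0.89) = 0.99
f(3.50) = -91.90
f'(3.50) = -103.85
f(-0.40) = 6.76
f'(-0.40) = -5.61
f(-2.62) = 111.06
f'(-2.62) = -107.42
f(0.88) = 7.93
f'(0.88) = 1.08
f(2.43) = -16.38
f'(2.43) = -41.74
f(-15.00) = 14273.58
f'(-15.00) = -2773.68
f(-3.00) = 157.26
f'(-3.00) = -136.32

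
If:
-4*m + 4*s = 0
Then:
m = s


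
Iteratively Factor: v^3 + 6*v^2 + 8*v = (v)*(v^2 + 6*v + 8) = v*(v + 4)*(v + 2)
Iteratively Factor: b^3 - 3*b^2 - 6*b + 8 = (b - 4)*(b^2 + b - 2) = (b - 4)*(b + 2)*(b - 1)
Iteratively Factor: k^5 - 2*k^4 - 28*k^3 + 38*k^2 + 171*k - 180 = (k + 4)*(k^4 - 6*k^3 - 4*k^2 + 54*k - 45) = (k - 5)*(k + 4)*(k^3 - k^2 - 9*k + 9) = (k - 5)*(k + 3)*(k + 4)*(k^2 - 4*k + 3) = (k - 5)*(k - 1)*(k + 3)*(k + 4)*(k - 3)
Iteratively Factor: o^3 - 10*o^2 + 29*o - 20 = (o - 1)*(o^2 - 9*o + 20) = (o - 4)*(o - 1)*(o - 5)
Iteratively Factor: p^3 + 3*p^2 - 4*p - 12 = (p + 2)*(p^2 + p - 6) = (p - 2)*(p + 2)*(p + 3)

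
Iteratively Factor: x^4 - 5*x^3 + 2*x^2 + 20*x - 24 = (x - 3)*(x^3 - 2*x^2 - 4*x + 8) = (x - 3)*(x - 2)*(x^2 - 4) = (x - 3)*(x - 2)^2*(x + 2)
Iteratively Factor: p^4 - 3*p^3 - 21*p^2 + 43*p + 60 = (p + 4)*(p^3 - 7*p^2 + 7*p + 15) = (p + 1)*(p + 4)*(p^2 - 8*p + 15) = (p - 5)*(p + 1)*(p + 4)*(p - 3)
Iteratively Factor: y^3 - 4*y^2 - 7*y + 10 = (y - 1)*(y^2 - 3*y - 10) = (y - 5)*(y - 1)*(y + 2)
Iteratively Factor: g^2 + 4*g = (g + 4)*(g)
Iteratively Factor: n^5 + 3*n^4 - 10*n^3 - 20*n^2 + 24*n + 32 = (n + 1)*(n^4 + 2*n^3 - 12*n^2 - 8*n + 32) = (n - 2)*(n + 1)*(n^3 + 4*n^2 - 4*n - 16) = (n - 2)*(n + 1)*(n + 4)*(n^2 - 4) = (n - 2)*(n + 1)*(n + 2)*(n + 4)*(n - 2)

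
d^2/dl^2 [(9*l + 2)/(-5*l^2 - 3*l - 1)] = 2*(-(9*l + 2)*(10*l + 3)^2 + (135*l + 37)*(5*l^2 + 3*l + 1))/(5*l^2 + 3*l + 1)^3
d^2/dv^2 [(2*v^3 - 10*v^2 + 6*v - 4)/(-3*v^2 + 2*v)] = 4*(-v^3 + 54*v^2 - 36*v + 8)/(v^3*(27*v^3 - 54*v^2 + 36*v - 8))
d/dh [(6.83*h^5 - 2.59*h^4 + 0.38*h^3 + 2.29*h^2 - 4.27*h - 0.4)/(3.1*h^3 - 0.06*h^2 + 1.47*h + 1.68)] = (42.346*h^7 - 9.2584*h^6 + 40.4712*h^5 + 38.8283*h^4 + 10.1864*h^3 + 8.7453*h^2 + 7.6464*h - 6.5856)/(9.61*h^6 - 0.372*h^5 + 9.1176*h^4 + 10.2396*h^3 + 1.9593*h^2 + 4.9392*h + 2.8224)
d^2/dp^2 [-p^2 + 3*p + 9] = -2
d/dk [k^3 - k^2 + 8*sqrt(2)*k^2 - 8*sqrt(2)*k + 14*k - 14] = 3*k^2 - 2*k + 16*sqrt(2)*k - 8*sqrt(2) + 14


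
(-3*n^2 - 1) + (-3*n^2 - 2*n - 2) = -6*n^2 - 2*n - 3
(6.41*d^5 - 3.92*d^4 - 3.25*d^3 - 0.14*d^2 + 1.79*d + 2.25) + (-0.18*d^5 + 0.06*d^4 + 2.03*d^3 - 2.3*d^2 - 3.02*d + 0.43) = 6.23*d^5 - 3.86*d^4 - 1.22*d^3 - 2.44*d^2 - 1.23*d + 2.68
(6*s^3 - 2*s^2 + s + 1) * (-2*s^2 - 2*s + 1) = -12*s^5 - 8*s^4 + 8*s^3 - 6*s^2 - s + 1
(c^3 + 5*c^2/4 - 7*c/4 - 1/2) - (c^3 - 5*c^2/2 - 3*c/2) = 15*c^2/4 - c/4 - 1/2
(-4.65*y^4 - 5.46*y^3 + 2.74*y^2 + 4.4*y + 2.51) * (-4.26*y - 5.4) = 19.809*y^5 + 48.3696*y^4 + 17.8116*y^3 - 33.54*y^2 - 34.4526*y - 13.554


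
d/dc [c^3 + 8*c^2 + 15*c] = 3*c^2 + 16*c + 15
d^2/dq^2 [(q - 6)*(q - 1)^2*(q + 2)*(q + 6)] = 20*q^3 - 234*q + 4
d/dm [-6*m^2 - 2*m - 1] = -12*m - 2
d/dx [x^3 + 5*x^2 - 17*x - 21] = 3*x^2 + 10*x - 17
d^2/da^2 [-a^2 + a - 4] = -2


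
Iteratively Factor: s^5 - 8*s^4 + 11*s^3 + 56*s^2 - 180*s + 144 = (s - 2)*(s^4 - 6*s^3 - s^2 + 54*s - 72) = (s - 2)^2*(s^3 - 4*s^2 - 9*s + 36) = (s - 2)^2*(s + 3)*(s^2 - 7*s + 12) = (s - 4)*(s - 2)^2*(s + 3)*(s - 3)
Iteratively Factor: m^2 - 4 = (m + 2)*(m - 2)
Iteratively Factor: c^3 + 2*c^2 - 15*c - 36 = (c + 3)*(c^2 - c - 12) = (c - 4)*(c + 3)*(c + 3)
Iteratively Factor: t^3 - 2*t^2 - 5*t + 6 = (t + 2)*(t^2 - 4*t + 3) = (t - 3)*(t + 2)*(t - 1)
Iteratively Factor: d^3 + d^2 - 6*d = (d - 2)*(d^2 + 3*d) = d*(d - 2)*(d + 3)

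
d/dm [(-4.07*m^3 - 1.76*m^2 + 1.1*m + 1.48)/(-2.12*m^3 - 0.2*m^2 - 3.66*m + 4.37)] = (-2.9172*m^4 + 34.4564*m^3 - 37.2833*m^2 - 14.7904*m + 10.2238)/(4.4944*m^6 + 0.848*m^5 + 15.5584*m^4 - 17.0648*m^3 + 11.6476*m^2 - 31.9884*m + 19.0969)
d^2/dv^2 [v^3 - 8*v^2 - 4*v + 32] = 6*v - 16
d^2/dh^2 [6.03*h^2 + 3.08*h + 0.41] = 12.0600000000000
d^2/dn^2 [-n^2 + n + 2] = -2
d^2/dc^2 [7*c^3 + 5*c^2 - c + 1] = 42*c + 10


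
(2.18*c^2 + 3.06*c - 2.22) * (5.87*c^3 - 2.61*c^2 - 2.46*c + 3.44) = 12.7966*c^5 + 12.2724*c^4 - 26.3808*c^3 + 5.7658*c^2 + 15.9876*c - 7.6368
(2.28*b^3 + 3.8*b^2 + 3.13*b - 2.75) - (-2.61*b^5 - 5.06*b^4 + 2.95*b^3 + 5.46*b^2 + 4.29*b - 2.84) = 2.61*b^5 + 5.06*b^4 - 0.67*b^3 - 1.66*b^2 - 1.16*b + 0.0899999999999999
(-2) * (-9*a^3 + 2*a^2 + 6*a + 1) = 18*a^3 - 4*a^2 - 12*a - 2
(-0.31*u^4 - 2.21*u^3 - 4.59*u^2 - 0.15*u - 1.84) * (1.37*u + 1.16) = -0.4247*u^5 - 3.3873*u^4 - 8.8519*u^3 - 5.5299*u^2 - 2.6948*u - 2.1344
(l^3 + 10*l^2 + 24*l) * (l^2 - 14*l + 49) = l^5 - 4*l^4 - 67*l^3 + 154*l^2 + 1176*l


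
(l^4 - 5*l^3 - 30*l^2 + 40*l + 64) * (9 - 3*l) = -3*l^5 + 24*l^4 + 45*l^3 - 390*l^2 + 168*l + 576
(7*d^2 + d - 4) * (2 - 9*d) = -63*d^3 + 5*d^2 + 38*d - 8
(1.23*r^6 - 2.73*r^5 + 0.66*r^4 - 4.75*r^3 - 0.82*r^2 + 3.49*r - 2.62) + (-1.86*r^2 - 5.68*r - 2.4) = 1.23*r^6 - 2.73*r^5 + 0.66*r^4 - 4.75*r^3 - 2.68*r^2 - 2.19*r - 5.02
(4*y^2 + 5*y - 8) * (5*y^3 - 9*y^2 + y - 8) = 20*y^5 - 11*y^4 - 81*y^3 + 45*y^2 - 48*y + 64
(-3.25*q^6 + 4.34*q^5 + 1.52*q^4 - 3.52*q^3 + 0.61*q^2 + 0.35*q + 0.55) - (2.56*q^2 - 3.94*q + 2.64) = -3.25*q^6 + 4.34*q^5 + 1.52*q^4 - 3.52*q^3 - 1.95*q^2 + 4.29*q - 2.09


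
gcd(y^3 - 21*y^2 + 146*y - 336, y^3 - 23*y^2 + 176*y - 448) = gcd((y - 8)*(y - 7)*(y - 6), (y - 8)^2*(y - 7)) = y^2 - 15*y + 56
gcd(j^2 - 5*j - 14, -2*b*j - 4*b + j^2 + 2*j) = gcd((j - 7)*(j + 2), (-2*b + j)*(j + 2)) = j + 2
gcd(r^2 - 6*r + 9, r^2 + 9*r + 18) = 1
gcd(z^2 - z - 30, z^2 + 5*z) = z + 5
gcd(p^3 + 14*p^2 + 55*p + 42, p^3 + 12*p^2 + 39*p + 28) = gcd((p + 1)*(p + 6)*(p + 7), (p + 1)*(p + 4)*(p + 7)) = p^2 + 8*p + 7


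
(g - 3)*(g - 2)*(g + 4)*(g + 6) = g^4 + 5*g^3 - 20*g^2 - 60*g + 144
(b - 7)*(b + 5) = b^2 - 2*b - 35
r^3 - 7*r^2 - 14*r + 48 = (r - 8)*(r - 2)*(r + 3)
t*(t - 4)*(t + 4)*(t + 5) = t^4 + 5*t^3 - 16*t^2 - 80*t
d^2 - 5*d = d*(d - 5)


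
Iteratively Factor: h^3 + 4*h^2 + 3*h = (h + 1)*(h^2 + 3*h) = h*(h + 1)*(h + 3)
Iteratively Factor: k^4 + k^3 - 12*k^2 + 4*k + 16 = (k + 4)*(k^3 - 3*k^2 + 4) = (k - 2)*(k + 4)*(k^2 - k - 2) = (k - 2)*(k + 1)*(k + 4)*(k - 2)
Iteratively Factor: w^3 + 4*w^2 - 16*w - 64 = (w - 4)*(w^2 + 8*w + 16) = (w - 4)*(w + 4)*(w + 4)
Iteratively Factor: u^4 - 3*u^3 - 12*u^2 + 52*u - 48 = (u + 4)*(u^3 - 7*u^2 + 16*u - 12) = (u - 2)*(u + 4)*(u^2 - 5*u + 6) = (u - 2)^2*(u + 4)*(u - 3)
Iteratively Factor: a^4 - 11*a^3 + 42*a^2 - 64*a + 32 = (a - 4)*(a^3 - 7*a^2 + 14*a - 8) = (a - 4)*(a - 2)*(a^2 - 5*a + 4) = (a - 4)^2*(a - 2)*(a - 1)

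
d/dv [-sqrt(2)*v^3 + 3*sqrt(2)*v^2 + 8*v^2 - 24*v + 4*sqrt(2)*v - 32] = -3*sqrt(2)*v^2 + 6*sqrt(2)*v + 16*v - 24 + 4*sqrt(2)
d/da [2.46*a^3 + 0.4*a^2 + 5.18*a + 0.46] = 7.38*a^2 + 0.8*a + 5.18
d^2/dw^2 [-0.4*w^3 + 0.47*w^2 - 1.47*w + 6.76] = 0.94 - 2.4*w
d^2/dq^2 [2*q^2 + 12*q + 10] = 4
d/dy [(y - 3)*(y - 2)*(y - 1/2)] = 3*y^2 - 11*y + 17/2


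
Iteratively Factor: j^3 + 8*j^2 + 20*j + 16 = (j + 2)*(j^2 + 6*j + 8) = (j + 2)*(j + 4)*(j + 2)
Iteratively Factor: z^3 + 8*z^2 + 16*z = (z + 4)*(z^2 + 4*z) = z*(z + 4)*(z + 4)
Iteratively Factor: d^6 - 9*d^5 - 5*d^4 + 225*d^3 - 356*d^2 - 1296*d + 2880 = (d - 4)*(d^5 - 5*d^4 - 25*d^3 + 125*d^2 + 144*d - 720) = (d - 5)*(d - 4)*(d^4 - 25*d^2 + 144) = (d - 5)*(d - 4)*(d + 4)*(d^3 - 4*d^2 - 9*d + 36) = (d - 5)*(d - 4)*(d + 3)*(d + 4)*(d^2 - 7*d + 12) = (d - 5)*(d - 4)*(d - 3)*(d + 3)*(d + 4)*(d - 4)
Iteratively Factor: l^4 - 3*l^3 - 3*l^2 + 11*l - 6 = (l - 3)*(l^3 - 3*l + 2) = (l - 3)*(l - 1)*(l^2 + l - 2) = (l - 3)*(l - 1)^2*(l + 2)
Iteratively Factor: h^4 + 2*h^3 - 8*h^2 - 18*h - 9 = (h + 1)*(h^3 + h^2 - 9*h - 9) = (h + 1)^2*(h^2 - 9) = (h + 1)^2*(h + 3)*(h - 3)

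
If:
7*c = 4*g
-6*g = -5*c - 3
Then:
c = 6/11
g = 21/22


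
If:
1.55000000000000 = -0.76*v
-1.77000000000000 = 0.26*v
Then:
No Solution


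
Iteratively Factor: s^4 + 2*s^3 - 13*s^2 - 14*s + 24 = (s + 2)*(s^3 - 13*s + 12) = (s - 1)*(s + 2)*(s^2 + s - 12) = (s - 3)*(s - 1)*(s + 2)*(s + 4)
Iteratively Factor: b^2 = (b)*(b)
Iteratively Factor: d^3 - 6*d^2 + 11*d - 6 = (d - 1)*(d^2 - 5*d + 6) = (d - 3)*(d - 1)*(d - 2)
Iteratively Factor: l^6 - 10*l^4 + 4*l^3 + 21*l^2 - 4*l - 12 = (l + 1)*(l^5 - l^4 - 9*l^3 + 13*l^2 + 8*l - 12) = (l - 2)*(l + 1)*(l^4 + l^3 - 7*l^2 - l + 6) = (l - 2)*(l + 1)^2*(l^3 - 7*l + 6) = (l - 2)*(l - 1)*(l + 1)^2*(l^2 + l - 6) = (l - 2)*(l - 1)*(l + 1)^2*(l + 3)*(l - 2)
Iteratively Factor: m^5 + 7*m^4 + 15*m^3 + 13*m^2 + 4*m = (m + 1)*(m^4 + 6*m^3 + 9*m^2 + 4*m) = (m + 1)^2*(m^3 + 5*m^2 + 4*m) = m*(m + 1)^2*(m^2 + 5*m + 4) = m*(m + 1)^2*(m + 4)*(m + 1)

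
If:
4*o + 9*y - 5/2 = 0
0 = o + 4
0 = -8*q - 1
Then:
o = -4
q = -1/8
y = 37/18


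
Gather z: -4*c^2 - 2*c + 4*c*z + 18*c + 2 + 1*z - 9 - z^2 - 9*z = -4*c^2 + 16*c - z^2 + z*(4*c - 8) - 7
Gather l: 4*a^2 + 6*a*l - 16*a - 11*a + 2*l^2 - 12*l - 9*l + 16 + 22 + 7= 4*a^2 - 27*a + 2*l^2 + l*(6*a - 21) + 45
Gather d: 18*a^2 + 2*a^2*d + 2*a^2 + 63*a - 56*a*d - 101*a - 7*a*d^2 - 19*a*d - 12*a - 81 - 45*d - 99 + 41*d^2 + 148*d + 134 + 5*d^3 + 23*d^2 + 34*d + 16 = 20*a^2 - 50*a + 5*d^3 + d^2*(64 - 7*a) + d*(2*a^2 - 75*a + 137) - 30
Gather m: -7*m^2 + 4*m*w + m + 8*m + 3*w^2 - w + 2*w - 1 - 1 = -7*m^2 + m*(4*w + 9) + 3*w^2 + w - 2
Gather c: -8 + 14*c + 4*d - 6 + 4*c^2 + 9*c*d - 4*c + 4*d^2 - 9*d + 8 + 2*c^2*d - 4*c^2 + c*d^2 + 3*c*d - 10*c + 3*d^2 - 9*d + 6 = 2*c^2*d + c*(d^2 + 12*d) + 7*d^2 - 14*d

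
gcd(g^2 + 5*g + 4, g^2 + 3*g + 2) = g + 1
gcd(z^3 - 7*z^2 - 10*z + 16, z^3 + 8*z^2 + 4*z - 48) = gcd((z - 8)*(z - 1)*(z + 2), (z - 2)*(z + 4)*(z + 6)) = 1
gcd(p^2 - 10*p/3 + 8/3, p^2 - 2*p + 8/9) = p - 4/3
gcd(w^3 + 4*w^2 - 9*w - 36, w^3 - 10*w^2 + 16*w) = 1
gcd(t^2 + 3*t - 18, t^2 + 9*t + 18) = t + 6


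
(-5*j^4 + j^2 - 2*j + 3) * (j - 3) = -5*j^5 + 15*j^4 + j^3 - 5*j^2 + 9*j - 9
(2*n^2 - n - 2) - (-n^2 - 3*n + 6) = 3*n^2 + 2*n - 8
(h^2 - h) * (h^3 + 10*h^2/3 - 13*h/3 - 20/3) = h^5 + 7*h^4/3 - 23*h^3/3 - 7*h^2/3 + 20*h/3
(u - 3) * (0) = 0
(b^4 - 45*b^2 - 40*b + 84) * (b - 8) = b^5 - 8*b^4 - 45*b^3 + 320*b^2 + 404*b - 672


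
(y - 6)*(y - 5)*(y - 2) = y^3 - 13*y^2 + 52*y - 60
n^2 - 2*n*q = n*(n - 2*q)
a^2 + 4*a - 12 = (a - 2)*(a + 6)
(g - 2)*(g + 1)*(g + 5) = g^3 + 4*g^2 - 7*g - 10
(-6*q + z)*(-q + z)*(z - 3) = 6*q^2*z - 18*q^2 - 7*q*z^2 + 21*q*z + z^3 - 3*z^2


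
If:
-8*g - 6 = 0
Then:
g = -3/4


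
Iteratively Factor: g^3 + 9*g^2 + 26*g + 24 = (g + 2)*(g^2 + 7*g + 12) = (g + 2)*(g + 4)*(g + 3)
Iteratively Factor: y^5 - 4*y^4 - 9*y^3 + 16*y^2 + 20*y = (y + 2)*(y^4 - 6*y^3 + 3*y^2 + 10*y) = (y + 1)*(y + 2)*(y^3 - 7*y^2 + 10*y) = (y - 5)*(y + 1)*(y + 2)*(y^2 - 2*y) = y*(y - 5)*(y + 1)*(y + 2)*(y - 2)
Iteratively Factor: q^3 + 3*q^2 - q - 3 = (q - 1)*(q^2 + 4*q + 3) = (q - 1)*(q + 3)*(q + 1)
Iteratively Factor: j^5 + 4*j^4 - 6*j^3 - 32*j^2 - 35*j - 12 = (j + 1)*(j^4 + 3*j^3 - 9*j^2 - 23*j - 12) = (j - 3)*(j + 1)*(j^3 + 6*j^2 + 9*j + 4) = (j - 3)*(j + 1)^2*(j^2 + 5*j + 4) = (j - 3)*(j + 1)^3*(j + 4)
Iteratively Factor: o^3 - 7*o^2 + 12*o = (o - 3)*(o^2 - 4*o) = (o - 4)*(o - 3)*(o)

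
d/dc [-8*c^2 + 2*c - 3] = 2 - 16*c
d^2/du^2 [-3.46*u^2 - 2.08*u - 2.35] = -6.92000000000000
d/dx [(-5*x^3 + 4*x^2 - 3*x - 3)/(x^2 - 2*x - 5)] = (-5*x^4 + 20*x^3 + 70*x^2 - 34*x + 9)/(x^4 - 4*x^3 - 6*x^2 + 20*x + 25)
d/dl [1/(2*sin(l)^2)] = -cos(l)/sin(l)^3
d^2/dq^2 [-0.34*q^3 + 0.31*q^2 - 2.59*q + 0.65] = 0.62 - 2.04*q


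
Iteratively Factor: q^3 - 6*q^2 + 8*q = (q)*(q^2 - 6*q + 8) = q*(q - 4)*(q - 2)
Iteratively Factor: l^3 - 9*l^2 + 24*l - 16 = (l - 1)*(l^2 - 8*l + 16) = (l - 4)*(l - 1)*(l - 4)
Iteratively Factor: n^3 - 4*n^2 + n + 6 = (n - 3)*(n^2 - n - 2) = (n - 3)*(n + 1)*(n - 2)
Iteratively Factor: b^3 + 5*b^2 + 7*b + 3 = (b + 1)*(b^2 + 4*b + 3) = (b + 1)*(b + 3)*(b + 1)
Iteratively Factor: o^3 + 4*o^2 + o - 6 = (o + 3)*(o^2 + o - 2) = (o - 1)*(o + 3)*(o + 2)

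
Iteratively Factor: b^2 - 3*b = (b - 3)*(b)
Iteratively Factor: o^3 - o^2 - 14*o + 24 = (o - 2)*(o^2 + o - 12) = (o - 3)*(o - 2)*(o + 4)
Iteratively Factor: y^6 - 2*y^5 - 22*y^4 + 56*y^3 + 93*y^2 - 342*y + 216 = (y - 1)*(y^5 - y^4 - 23*y^3 + 33*y^2 + 126*y - 216) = (y - 1)*(y + 4)*(y^4 - 5*y^3 - 3*y^2 + 45*y - 54) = (y - 3)*(y - 1)*(y + 4)*(y^3 - 2*y^2 - 9*y + 18) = (y - 3)*(y - 2)*(y - 1)*(y + 4)*(y^2 - 9) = (y - 3)*(y - 2)*(y - 1)*(y + 3)*(y + 4)*(y - 3)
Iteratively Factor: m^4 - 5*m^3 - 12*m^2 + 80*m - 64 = (m - 4)*(m^3 - m^2 - 16*m + 16) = (m - 4)*(m + 4)*(m^2 - 5*m + 4) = (m - 4)^2*(m + 4)*(m - 1)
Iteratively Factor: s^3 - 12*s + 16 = (s + 4)*(s^2 - 4*s + 4) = (s - 2)*(s + 4)*(s - 2)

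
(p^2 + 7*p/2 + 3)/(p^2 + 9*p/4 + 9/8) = 4*(p + 2)/(4*p + 3)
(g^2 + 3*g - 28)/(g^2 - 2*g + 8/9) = 9*(g^2 + 3*g - 28)/(9*g^2 - 18*g + 8)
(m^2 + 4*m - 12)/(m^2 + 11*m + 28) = (m^2 + 4*m - 12)/(m^2 + 11*m + 28)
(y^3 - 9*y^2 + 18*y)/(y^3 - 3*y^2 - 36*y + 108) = y/(y + 6)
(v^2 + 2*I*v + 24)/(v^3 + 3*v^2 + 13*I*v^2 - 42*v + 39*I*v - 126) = (v - 4*I)/(v^2 + v*(3 + 7*I) + 21*I)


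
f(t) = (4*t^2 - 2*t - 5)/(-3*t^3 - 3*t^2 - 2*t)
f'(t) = (8*t - 2)/(-3*t^3 - 3*t^2 - 2*t) + (4*t^2 - 2*t - 5)*(9*t^2 + 6*t + 2)/(-3*t^3 - 3*t^2 - 2*t)^2 = (12*t^4 - 12*t^3 - 59*t^2 - 30*t - 10)/(t^2*(9*t^4 + 18*t^3 + 21*t^2 + 12*t + 4))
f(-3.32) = 0.55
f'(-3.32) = 0.19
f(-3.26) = 0.56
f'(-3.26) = 0.20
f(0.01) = 247.23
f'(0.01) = -25001.50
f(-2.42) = 0.78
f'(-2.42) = 0.34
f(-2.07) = 0.91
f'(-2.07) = 0.39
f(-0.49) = -4.99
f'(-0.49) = -19.62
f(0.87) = 0.62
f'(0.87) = -2.28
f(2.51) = -0.21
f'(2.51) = -0.03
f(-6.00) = 0.27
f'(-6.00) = 0.05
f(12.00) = -0.10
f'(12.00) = 0.01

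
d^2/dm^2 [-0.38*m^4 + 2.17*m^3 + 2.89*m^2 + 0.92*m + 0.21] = -4.56*m^2 + 13.02*m + 5.78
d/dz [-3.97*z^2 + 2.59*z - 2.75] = 2.59 - 7.94*z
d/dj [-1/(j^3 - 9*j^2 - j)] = (3*j^2 - 18*j - 1)/(j^2*(-j^2 + 9*j + 1)^2)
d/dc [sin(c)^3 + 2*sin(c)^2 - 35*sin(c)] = (3*sin(c)^2 + 4*sin(c) - 35)*cos(c)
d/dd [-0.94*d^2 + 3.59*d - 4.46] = 3.59 - 1.88*d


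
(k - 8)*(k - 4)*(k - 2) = k^3 - 14*k^2 + 56*k - 64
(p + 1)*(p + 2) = p^2 + 3*p + 2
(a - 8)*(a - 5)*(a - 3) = a^3 - 16*a^2 + 79*a - 120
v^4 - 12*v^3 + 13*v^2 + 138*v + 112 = (v - 8)*(v - 7)*(v + 1)*(v + 2)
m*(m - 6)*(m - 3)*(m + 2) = m^4 - 7*m^3 + 36*m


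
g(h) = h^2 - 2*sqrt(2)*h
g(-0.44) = 1.44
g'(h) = 2*h - 2*sqrt(2)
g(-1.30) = 5.37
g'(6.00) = 9.17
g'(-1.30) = -5.43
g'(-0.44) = -3.71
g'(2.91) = 2.99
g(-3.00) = 17.49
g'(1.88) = 0.93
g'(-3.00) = -8.83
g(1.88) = -1.78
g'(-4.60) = -12.03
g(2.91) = 0.24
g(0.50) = -1.16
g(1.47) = -2.00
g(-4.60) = 34.17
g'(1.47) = 0.11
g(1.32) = -1.99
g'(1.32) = -0.19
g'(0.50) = -1.83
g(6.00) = 19.03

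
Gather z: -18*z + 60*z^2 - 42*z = 60*z^2 - 60*z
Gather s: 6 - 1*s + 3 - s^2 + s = 9 - s^2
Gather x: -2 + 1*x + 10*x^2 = 10*x^2 + x - 2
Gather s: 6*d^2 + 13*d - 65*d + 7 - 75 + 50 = 6*d^2 - 52*d - 18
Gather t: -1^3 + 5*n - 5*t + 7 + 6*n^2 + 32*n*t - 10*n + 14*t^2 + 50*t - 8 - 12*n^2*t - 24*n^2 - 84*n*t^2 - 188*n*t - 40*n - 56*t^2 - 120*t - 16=-18*n^2 - 45*n + t^2*(-84*n - 42) + t*(-12*n^2 - 156*n - 75) - 18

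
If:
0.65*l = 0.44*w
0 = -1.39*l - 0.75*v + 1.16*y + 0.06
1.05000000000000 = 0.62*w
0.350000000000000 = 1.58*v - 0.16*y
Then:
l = 1.15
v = 0.38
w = 1.69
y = 1.57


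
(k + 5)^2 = k^2 + 10*k + 25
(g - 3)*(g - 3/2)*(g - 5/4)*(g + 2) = g^4 - 15*g^3/4 - 11*g^2/8 + 117*g/8 - 45/4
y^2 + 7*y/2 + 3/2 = (y + 1/2)*(y + 3)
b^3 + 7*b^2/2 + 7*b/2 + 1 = (b + 1/2)*(b + 1)*(b + 2)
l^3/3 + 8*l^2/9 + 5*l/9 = l*(l/3 + 1/3)*(l + 5/3)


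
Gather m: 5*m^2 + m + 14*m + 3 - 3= 5*m^2 + 15*m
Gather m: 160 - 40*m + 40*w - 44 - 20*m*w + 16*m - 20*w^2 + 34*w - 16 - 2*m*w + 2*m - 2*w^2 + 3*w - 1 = m*(-22*w - 22) - 22*w^2 + 77*w + 99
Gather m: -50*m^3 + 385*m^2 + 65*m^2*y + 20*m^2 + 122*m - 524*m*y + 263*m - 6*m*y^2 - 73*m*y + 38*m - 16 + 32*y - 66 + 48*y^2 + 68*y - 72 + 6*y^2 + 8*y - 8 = -50*m^3 + m^2*(65*y + 405) + m*(-6*y^2 - 597*y + 423) + 54*y^2 + 108*y - 162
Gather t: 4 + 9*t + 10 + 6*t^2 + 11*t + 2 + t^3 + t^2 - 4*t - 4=t^3 + 7*t^2 + 16*t + 12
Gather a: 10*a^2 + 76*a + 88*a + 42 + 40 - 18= 10*a^2 + 164*a + 64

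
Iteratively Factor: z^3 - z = (z + 1)*(z^2 - z) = (z - 1)*(z + 1)*(z)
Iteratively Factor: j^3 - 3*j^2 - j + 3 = (j - 1)*(j^2 - 2*j - 3) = (j - 3)*(j - 1)*(j + 1)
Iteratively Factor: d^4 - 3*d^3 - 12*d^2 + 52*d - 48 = (d - 2)*(d^3 - d^2 - 14*d + 24) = (d - 2)^2*(d^2 + d - 12) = (d - 3)*(d - 2)^2*(d + 4)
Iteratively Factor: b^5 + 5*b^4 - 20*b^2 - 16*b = (b + 1)*(b^4 + 4*b^3 - 4*b^2 - 16*b) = b*(b + 1)*(b^3 + 4*b^2 - 4*b - 16) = b*(b + 1)*(b + 4)*(b^2 - 4) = b*(b - 2)*(b + 1)*(b + 4)*(b + 2)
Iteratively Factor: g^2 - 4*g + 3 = (g - 1)*(g - 3)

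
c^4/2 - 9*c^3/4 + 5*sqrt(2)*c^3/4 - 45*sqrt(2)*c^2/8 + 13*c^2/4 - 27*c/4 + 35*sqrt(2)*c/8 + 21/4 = (c/2 + sqrt(2)/2)*(c - 7/2)*(c - 1)*(c + 3*sqrt(2)/2)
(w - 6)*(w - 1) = w^2 - 7*w + 6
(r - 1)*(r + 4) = r^2 + 3*r - 4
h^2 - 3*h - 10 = (h - 5)*(h + 2)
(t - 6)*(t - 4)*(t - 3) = t^3 - 13*t^2 + 54*t - 72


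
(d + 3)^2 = d^2 + 6*d + 9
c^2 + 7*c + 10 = (c + 2)*(c + 5)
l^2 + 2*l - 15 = (l - 3)*(l + 5)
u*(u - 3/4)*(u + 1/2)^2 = u^4 + u^3/4 - u^2/2 - 3*u/16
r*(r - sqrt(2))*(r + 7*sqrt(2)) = r^3 + 6*sqrt(2)*r^2 - 14*r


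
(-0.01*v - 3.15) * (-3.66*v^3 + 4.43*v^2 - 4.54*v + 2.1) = 0.0366*v^4 + 11.4847*v^3 - 13.9091*v^2 + 14.28*v - 6.615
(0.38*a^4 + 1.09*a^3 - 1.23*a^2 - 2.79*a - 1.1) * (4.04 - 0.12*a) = -0.0456*a^5 + 1.4044*a^4 + 4.5512*a^3 - 4.6344*a^2 - 11.1396*a - 4.444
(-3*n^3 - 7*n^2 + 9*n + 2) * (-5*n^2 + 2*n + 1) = 15*n^5 + 29*n^4 - 62*n^3 + n^2 + 13*n + 2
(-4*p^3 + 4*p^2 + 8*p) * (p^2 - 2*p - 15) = -4*p^5 + 12*p^4 + 60*p^3 - 76*p^2 - 120*p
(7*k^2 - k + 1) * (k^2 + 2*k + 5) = 7*k^4 + 13*k^3 + 34*k^2 - 3*k + 5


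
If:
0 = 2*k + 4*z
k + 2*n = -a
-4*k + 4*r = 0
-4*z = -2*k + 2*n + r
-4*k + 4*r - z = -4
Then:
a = 32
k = -8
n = -12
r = -8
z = 4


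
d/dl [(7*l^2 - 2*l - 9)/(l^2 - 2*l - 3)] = -12/(l^2 - 6*l + 9)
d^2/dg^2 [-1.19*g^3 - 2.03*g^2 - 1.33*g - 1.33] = -7.14*g - 4.06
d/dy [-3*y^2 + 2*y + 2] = 2 - 6*y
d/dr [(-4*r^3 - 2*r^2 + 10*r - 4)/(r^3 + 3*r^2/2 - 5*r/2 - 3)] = 8*(-2*r^2 + 8*r - 5)/(4*r^4 - 4*r^3 - 11*r^2 + 6*r + 9)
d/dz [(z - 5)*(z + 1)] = 2*z - 4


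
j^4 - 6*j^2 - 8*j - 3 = (j - 3)*(j + 1)^3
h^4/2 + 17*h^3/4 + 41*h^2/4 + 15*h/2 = h*(h/2 + 1)*(h + 3/2)*(h + 5)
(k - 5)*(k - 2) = k^2 - 7*k + 10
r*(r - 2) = r^2 - 2*r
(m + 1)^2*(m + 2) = m^3 + 4*m^2 + 5*m + 2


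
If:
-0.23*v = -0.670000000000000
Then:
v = 2.91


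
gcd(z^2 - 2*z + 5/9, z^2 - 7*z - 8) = 1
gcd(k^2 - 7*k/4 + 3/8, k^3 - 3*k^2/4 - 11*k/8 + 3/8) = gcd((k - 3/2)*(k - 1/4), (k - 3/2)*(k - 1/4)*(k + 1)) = k^2 - 7*k/4 + 3/8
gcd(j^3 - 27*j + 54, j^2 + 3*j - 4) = 1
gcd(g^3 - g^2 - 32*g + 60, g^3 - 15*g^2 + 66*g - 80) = g^2 - 7*g + 10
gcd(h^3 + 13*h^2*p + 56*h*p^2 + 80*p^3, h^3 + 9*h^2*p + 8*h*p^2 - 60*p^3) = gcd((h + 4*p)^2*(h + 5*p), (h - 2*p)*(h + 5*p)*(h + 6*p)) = h + 5*p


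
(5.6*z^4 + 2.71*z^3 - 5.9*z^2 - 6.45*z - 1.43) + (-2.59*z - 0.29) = 5.6*z^4 + 2.71*z^3 - 5.9*z^2 - 9.04*z - 1.72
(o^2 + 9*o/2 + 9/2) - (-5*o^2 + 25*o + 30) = 6*o^2 - 41*o/2 - 51/2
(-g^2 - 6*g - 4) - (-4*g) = -g^2 - 2*g - 4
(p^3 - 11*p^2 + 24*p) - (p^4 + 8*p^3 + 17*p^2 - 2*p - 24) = -p^4 - 7*p^3 - 28*p^2 + 26*p + 24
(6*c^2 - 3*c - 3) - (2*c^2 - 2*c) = 4*c^2 - c - 3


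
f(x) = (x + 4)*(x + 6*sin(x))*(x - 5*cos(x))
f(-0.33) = 42.24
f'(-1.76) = 73.55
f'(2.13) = 202.23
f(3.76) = 17.12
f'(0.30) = -116.78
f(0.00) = 0.00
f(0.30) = -39.91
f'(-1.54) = 81.95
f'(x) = (x + 4)*(x + 6*sin(x))*(5*sin(x) + 1) + (x + 4)*(x - 5*cos(x))*(6*cos(x) + 1) + (x + 6*sin(x))*(x - 5*cos(x))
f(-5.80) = -55.46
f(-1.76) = 14.05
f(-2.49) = -13.75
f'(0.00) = -140.00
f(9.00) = 2021.76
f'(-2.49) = 1.24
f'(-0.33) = -107.30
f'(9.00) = -175.16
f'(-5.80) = 165.05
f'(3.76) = -238.35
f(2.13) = 211.55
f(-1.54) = 31.41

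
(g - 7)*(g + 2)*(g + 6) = g^3 + g^2 - 44*g - 84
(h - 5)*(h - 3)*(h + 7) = h^3 - h^2 - 41*h + 105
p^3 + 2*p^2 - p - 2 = (p - 1)*(p + 1)*(p + 2)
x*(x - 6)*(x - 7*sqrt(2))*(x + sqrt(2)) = x^4 - 6*sqrt(2)*x^3 - 6*x^3 - 14*x^2 + 36*sqrt(2)*x^2 + 84*x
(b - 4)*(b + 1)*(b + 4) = b^3 + b^2 - 16*b - 16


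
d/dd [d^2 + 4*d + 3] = 2*d + 4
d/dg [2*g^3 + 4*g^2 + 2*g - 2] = 6*g^2 + 8*g + 2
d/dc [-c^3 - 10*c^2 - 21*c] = -3*c^2 - 20*c - 21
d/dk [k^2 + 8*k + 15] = 2*k + 8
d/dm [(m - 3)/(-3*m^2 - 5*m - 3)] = (-3*m^2 - 5*m + (m - 3)*(6*m + 5) - 3)/(3*m^2 + 5*m + 3)^2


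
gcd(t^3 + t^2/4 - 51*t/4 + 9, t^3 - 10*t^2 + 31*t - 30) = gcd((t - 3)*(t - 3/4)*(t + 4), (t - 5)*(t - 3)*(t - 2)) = t - 3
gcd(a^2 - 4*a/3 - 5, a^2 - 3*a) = a - 3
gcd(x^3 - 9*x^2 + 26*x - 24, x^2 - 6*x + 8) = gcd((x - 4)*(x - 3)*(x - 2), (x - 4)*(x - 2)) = x^2 - 6*x + 8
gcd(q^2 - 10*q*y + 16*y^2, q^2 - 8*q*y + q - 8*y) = -q + 8*y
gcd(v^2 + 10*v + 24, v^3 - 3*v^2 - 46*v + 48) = v + 6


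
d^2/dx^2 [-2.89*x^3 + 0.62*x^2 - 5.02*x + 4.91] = 1.24 - 17.34*x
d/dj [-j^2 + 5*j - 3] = 5 - 2*j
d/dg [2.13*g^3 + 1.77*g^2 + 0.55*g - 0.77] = 6.39*g^2 + 3.54*g + 0.55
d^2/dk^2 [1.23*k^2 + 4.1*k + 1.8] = 2.46000000000000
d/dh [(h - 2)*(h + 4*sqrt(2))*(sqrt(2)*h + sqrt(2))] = 3*sqrt(2)*h^2 - 2*sqrt(2)*h + 16*h - 8 - 2*sqrt(2)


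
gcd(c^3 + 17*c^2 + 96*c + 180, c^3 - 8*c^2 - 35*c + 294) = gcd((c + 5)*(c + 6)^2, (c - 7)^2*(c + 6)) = c + 6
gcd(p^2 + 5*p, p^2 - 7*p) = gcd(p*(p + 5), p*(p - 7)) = p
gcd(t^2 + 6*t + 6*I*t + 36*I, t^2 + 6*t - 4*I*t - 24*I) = t + 6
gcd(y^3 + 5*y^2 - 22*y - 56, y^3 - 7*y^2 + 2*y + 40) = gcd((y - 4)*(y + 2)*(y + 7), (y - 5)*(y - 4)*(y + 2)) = y^2 - 2*y - 8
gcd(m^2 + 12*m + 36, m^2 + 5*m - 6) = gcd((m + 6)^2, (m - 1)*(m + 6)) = m + 6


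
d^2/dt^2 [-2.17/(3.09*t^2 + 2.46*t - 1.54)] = (41.438754*t^2 + 32.990076*t - 2.17*(6.18*t + 2.46)*(12.36*t + 4.92) - 20.652324)/(3.09*t^2 + 2.46*t - 1.54)^3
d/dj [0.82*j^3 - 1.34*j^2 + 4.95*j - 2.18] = 2.46*j^2 - 2.68*j + 4.95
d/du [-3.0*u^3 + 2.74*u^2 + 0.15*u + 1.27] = -9.0*u^2 + 5.48*u + 0.15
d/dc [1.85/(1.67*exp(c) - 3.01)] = -3.0895*exp(c)/(1.67*exp(c) - 3.01)^2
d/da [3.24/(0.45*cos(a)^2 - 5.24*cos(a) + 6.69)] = (2.916*cos(a) - 16.9776)*sin(a)/(0.45*cos(a)^2 - 5.24*cos(a) + 6.69)^2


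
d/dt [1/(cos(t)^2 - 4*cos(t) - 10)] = 2*(cos(t) - 2)*sin(t)/(sin(t)^2 + 4*cos(t) + 9)^2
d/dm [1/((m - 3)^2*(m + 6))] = -(3*m + 9)/((m - 3)^3*(m + 6)^2)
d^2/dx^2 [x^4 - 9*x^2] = 12*x^2 - 18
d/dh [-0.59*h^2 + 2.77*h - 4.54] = 2.77 - 1.18*h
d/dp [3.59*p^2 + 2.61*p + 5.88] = 7.18*p + 2.61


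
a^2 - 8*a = a*(a - 8)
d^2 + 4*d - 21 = (d - 3)*(d + 7)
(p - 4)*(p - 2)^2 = p^3 - 8*p^2 + 20*p - 16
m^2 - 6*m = m*(m - 6)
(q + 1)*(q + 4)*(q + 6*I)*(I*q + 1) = I*q^4 - 5*q^3 + 5*I*q^3 - 25*q^2 + 10*I*q^2 - 20*q + 30*I*q + 24*I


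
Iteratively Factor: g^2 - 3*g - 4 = (g - 4)*(g + 1)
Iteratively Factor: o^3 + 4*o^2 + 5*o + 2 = (o + 2)*(o^2 + 2*o + 1) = (o + 1)*(o + 2)*(o + 1)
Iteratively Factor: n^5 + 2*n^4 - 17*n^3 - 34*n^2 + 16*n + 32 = (n + 2)*(n^4 - 17*n^2 + 16) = (n - 4)*(n + 2)*(n^3 + 4*n^2 - n - 4) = (n - 4)*(n + 2)*(n + 4)*(n^2 - 1) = (n - 4)*(n - 1)*(n + 2)*(n + 4)*(n + 1)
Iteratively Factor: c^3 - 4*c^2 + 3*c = (c - 3)*(c^2 - c) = (c - 3)*(c - 1)*(c)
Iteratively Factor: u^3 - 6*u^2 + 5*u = (u - 5)*(u^2 - u) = u*(u - 5)*(u - 1)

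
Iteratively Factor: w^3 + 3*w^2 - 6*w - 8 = (w + 4)*(w^2 - w - 2) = (w + 1)*(w + 4)*(w - 2)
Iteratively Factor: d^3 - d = (d)*(d^2 - 1) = d*(d + 1)*(d - 1)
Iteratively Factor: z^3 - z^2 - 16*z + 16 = (z - 4)*(z^2 + 3*z - 4) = (z - 4)*(z - 1)*(z + 4)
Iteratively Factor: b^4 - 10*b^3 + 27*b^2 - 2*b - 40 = (b - 4)*(b^3 - 6*b^2 + 3*b + 10) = (b - 4)*(b + 1)*(b^2 - 7*b + 10) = (b - 4)*(b - 2)*(b + 1)*(b - 5)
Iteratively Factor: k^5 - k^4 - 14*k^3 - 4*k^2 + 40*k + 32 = (k + 2)*(k^4 - 3*k^3 - 8*k^2 + 12*k + 16) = (k + 2)^2*(k^3 - 5*k^2 + 2*k + 8) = (k - 4)*(k + 2)^2*(k^2 - k - 2) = (k - 4)*(k + 1)*(k + 2)^2*(k - 2)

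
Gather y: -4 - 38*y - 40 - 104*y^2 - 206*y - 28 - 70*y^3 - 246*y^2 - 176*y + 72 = -70*y^3 - 350*y^2 - 420*y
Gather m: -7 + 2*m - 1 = 2*m - 8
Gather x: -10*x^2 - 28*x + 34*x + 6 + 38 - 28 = -10*x^2 + 6*x + 16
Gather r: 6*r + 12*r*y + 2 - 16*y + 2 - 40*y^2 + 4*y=r*(12*y + 6) - 40*y^2 - 12*y + 4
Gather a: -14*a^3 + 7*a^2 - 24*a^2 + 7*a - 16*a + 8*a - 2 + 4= -14*a^3 - 17*a^2 - a + 2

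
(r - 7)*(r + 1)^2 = r^3 - 5*r^2 - 13*r - 7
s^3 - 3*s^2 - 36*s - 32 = (s - 8)*(s + 1)*(s + 4)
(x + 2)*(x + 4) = x^2 + 6*x + 8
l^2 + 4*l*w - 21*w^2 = (l - 3*w)*(l + 7*w)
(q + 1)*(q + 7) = q^2 + 8*q + 7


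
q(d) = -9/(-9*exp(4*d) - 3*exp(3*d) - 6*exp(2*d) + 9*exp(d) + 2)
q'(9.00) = 0.00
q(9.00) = 0.00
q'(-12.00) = 0.00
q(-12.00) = -4.50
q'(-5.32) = 0.09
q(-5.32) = -4.40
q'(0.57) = -0.34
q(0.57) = 0.09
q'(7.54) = -0.00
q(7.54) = 0.00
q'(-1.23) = 0.64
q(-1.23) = -2.26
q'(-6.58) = 0.03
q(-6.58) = -4.47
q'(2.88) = -0.00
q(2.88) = 0.00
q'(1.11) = -0.04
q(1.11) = 0.01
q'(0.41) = -0.69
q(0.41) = 0.16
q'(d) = -9*(36*exp(4*d) + 9*exp(3*d) + 12*exp(2*d) - 9*exp(d))/(-9*exp(4*d) - 3*exp(3*d) - 6*exp(2*d) + 9*exp(d) + 2)^2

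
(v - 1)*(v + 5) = v^2 + 4*v - 5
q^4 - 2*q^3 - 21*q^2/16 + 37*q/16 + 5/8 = (q - 2)*(q - 5/4)*(q + 1/4)*(q + 1)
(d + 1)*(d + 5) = d^2 + 6*d + 5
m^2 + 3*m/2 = m*(m + 3/2)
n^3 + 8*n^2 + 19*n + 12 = (n + 1)*(n + 3)*(n + 4)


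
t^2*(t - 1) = t^3 - t^2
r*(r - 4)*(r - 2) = r^3 - 6*r^2 + 8*r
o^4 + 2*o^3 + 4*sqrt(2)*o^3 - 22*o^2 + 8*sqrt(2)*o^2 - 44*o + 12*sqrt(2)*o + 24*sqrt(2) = (o + 2)*(o - sqrt(2))^2*(o + 6*sqrt(2))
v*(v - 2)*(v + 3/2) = v^3 - v^2/2 - 3*v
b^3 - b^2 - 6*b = b*(b - 3)*(b + 2)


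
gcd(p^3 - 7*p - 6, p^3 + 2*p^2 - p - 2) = p^2 + 3*p + 2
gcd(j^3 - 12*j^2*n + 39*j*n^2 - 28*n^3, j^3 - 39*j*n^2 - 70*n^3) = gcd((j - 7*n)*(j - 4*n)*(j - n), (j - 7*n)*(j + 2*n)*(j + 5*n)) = j - 7*n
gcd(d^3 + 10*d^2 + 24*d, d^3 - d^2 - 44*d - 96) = d + 4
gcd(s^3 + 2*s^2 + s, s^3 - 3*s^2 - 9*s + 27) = 1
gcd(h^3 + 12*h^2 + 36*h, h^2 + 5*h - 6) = h + 6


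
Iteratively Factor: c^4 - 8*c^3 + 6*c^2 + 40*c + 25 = (c - 5)*(c^3 - 3*c^2 - 9*c - 5) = (c - 5)*(c + 1)*(c^2 - 4*c - 5) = (c - 5)*(c + 1)^2*(c - 5)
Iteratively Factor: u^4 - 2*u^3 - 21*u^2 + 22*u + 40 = (u - 5)*(u^3 + 3*u^2 - 6*u - 8) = (u - 5)*(u + 4)*(u^2 - u - 2) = (u - 5)*(u + 1)*(u + 4)*(u - 2)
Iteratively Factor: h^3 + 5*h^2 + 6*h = (h + 3)*(h^2 + 2*h) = h*(h + 3)*(h + 2)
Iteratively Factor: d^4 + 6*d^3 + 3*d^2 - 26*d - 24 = (d - 2)*(d^3 + 8*d^2 + 19*d + 12) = (d - 2)*(d + 4)*(d^2 + 4*d + 3) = (d - 2)*(d + 1)*(d + 4)*(d + 3)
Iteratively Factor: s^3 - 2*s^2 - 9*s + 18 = (s - 3)*(s^2 + s - 6) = (s - 3)*(s - 2)*(s + 3)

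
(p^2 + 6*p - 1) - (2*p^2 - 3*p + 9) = -p^2 + 9*p - 10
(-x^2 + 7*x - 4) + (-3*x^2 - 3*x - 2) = -4*x^2 + 4*x - 6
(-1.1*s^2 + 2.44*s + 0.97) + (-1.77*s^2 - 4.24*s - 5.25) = -2.87*s^2 - 1.8*s - 4.28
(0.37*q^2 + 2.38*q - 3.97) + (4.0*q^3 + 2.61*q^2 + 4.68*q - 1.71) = 4.0*q^3 + 2.98*q^2 + 7.06*q - 5.68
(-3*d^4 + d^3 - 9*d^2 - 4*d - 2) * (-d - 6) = 3*d^5 + 17*d^4 + 3*d^3 + 58*d^2 + 26*d + 12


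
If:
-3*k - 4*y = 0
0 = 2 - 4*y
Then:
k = -2/3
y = 1/2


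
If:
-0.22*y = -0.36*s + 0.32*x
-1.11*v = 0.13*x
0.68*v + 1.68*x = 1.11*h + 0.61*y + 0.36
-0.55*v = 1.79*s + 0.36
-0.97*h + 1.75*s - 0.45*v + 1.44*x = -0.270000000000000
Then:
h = 0.07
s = -0.20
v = -0.01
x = 0.10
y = -0.47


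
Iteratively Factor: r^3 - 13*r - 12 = (r + 3)*(r^2 - 3*r - 4) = (r - 4)*(r + 3)*(r + 1)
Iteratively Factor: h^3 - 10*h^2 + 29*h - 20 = (h - 5)*(h^2 - 5*h + 4) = (h - 5)*(h - 4)*(h - 1)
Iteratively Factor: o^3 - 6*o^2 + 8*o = (o - 2)*(o^2 - 4*o) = o*(o - 2)*(o - 4)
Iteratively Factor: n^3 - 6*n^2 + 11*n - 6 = (n - 2)*(n^2 - 4*n + 3) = (n - 3)*(n - 2)*(n - 1)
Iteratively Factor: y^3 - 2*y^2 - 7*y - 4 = (y - 4)*(y^2 + 2*y + 1) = (y - 4)*(y + 1)*(y + 1)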